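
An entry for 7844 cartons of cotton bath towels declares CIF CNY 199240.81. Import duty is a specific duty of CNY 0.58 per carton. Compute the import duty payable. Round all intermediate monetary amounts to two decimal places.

Import duty: CNY 4549.52

Import duty = 7844 × 0.58 = 4549.52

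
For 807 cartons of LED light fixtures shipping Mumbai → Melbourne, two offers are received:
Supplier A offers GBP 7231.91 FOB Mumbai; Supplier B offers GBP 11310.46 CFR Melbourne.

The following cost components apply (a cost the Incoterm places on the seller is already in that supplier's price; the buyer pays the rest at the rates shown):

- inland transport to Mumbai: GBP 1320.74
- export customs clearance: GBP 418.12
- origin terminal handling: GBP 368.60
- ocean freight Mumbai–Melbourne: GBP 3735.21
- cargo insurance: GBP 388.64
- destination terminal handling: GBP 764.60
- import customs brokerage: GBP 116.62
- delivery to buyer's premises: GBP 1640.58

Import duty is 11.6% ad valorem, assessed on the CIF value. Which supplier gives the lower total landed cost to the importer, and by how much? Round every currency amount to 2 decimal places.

Supplier A (FOB):
CIF value = FOB price + freight + insurance = 7231.91 + 3735.21 + 388.64 = 11355.76
Import duty = 11355.76 × 11.6% = 1317.27
Buyer bears (A): 3735.21 + 388.64 + 764.60 + 116.62 + 1640.58 = 6645.65
Landed cost (A) = invoice 7231.91 + 6645.65 + duty 1317.27 = 15194.83
Supplier B (CFR):
CIF value = CFR price + insurance = 11310.46 + 388.64 = 11699.10
Import duty = 11699.10 × 11.6% = 1357.10
Buyer bears (B): 388.64 + 764.60 + 116.62 + 1640.58 = 2910.44
Landed cost (B) = invoice 11310.46 + 2910.44 + duty 1357.10 = 15578.00
Difference = |15194.83 − 15578.00| = 383.17

Supplier A is cheaper by GBP 383.17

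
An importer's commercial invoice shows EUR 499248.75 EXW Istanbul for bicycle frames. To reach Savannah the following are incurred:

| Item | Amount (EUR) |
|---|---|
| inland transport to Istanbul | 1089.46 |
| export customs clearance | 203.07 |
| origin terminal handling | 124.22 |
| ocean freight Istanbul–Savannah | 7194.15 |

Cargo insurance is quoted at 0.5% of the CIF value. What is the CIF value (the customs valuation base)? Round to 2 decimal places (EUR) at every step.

CIF value: EUR 510411.71

Let C be the CIF value. C = EXW price + pre-shipment costs + freight + 0.5% × C
C − 0.5% × C = 499248.75 + 1089.46 + 203.07 + 124.22 + 7194.15
0.995 × C = 507859.65
C = 507859.65 / 0.995 = 510411.71
Insurance premium = 0.5% × 510411.71 = 2552.06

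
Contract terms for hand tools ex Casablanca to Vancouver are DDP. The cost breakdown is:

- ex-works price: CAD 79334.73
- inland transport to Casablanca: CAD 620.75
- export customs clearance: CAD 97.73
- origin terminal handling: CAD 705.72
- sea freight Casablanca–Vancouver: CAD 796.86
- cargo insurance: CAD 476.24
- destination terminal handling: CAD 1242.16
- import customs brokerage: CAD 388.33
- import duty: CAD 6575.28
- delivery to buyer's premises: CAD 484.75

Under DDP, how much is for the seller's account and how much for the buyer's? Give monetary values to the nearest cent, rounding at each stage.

DDP: the seller bears all costs including import duty.
Seller's account: goods 79334.73 + inland to port 620.75 + export clearance 97.73 + origin terminal 705.72 + freight 796.86 + insurance 476.24 + destination terminal 1242.16 + brokerage 388.33 + duty 6575.28 + delivery 484.75 = 90722.55
Buyer's account: 0.00

Seller: CAD 90722.55; buyer: CAD 0.00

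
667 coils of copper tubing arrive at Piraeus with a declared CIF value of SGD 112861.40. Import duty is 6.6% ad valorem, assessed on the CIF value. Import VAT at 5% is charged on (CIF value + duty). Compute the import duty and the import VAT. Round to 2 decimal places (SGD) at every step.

Import duty: SGD 7448.85; import VAT: SGD 6015.51

Import duty = 112861.40 × 6.6% = 7448.85
VAT base = CIF + duty = 112861.40 + 7448.85 = 120310.25
Import VAT = 120310.25 × 5% = 6015.51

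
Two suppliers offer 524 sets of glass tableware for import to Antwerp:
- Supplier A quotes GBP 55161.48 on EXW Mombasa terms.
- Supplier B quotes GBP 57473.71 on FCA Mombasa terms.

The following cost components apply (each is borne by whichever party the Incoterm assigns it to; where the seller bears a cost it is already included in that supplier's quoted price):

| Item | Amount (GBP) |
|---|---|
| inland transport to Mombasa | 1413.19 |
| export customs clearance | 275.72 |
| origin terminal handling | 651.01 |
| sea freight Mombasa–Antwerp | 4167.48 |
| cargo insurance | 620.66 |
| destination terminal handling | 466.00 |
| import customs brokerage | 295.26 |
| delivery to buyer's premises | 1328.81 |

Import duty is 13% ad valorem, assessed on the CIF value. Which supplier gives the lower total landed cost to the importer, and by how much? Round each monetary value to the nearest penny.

Supplier A (EXW):
CIF value = EXW price + inland to port + export clearance + origin terminal + freight + insurance = 55161.48 + 1413.19 + 275.72 + 651.01 + 4167.48 + 620.66 = 62289.54
Import duty = 62289.54 × 13% = 8097.64
Buyer bears (A): 1413.19 + 275.72 + 651.01 + 4167.48 + 620.66 + 466.00 + 295.26 + 1328.81 = 9218.13
Landed cost (A) = invoice 55161.48 + 9218.13 + duty 8097.64 = 72477.25
Supplier B (FCA):
CIF value = FCA price + origin terminal + freight + insurance = 57473.71 + 651.01 + 4167.48 + 620.66 = 62912.86
Import duty = 62912.86 × 13% = 8178.67
Buyer bears (B): 651.01 + 4167.48 + 620.66 + 466.00 + 295.26 + 1328.81 = 7529.22
Landed cost (B) = invoice 57473.71 + 7529.22 + duty 8178.67 = 73181.60
Difference = |72477.25 − 73181.60| = 704.35

Supplier A is cheaper by GBP 704.35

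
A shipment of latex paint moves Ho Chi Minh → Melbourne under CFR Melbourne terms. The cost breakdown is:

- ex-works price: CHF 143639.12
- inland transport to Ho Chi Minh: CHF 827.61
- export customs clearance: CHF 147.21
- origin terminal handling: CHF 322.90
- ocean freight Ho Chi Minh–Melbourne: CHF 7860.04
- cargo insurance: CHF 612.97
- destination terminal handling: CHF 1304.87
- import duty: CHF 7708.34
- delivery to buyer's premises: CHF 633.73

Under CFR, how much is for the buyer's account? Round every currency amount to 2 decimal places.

CFR: the seller pays costs through ocean freight to the destination port, but not insurance.
Seller's account: goods 143639.12 + inland to port 827.61 + export clearance 147.21 + origin terminal 322.90 + freight 7860.04 = 152796.88
Buyer's account: insurance 612.97 + destination terminal 1304.87 + duty 7708.34 + delivery 633.73 = 10259.91

Buyer's account: CHF 10259.91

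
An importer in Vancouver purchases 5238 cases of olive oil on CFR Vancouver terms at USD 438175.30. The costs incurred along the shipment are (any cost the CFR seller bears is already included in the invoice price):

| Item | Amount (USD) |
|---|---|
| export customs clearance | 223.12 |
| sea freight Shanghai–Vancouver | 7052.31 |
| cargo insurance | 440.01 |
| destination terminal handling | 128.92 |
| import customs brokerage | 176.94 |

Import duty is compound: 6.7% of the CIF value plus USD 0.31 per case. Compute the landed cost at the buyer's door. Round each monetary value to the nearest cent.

CFR: the seller pays costs through ocean freight to the destination port, but not insurance.
Already in the invoice (seller's account under CFR): export clearance, freight — exclude.
CIF value = CFR price + insurance = 438175.30 + 440.01 = 438615.31
Ad valorem component: 438615.31 × 6.7% = 29387.23
Specific component: 5238 × 0.31 = 1623.78
Import duty = 29387.23 + 1623.78 = 31011.01
Buyer bears: insurance 440.01 + destination terminal 128.92 + brokerage 176.94 + duty 31011.01 = 31756.88
Landed cost = invoice 438175.30 + 31756.88 = 469932.18

Total landed cost: USD 469932.18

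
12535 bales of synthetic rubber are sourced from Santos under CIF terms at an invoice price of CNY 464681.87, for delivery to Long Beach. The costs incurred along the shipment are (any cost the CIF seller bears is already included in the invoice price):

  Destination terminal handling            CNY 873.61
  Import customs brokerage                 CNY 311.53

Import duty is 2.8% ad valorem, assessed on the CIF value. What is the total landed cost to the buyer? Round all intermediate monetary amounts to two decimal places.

CIF: the seller pays costs through ocean freight and marine insurance to the destination port.
The CIF price already equals the CIF value: 464681.87
Import duty = 464681.87 × 2.8% = 13011.09
Buyer bears: destination terminal 873.61 + brokerage 311.53 + duty 13011.09 = 14196.23
Landed cost = invoice 464681.87 + 14196.23 = 478878.10

Total landed cost: CNY 478878.10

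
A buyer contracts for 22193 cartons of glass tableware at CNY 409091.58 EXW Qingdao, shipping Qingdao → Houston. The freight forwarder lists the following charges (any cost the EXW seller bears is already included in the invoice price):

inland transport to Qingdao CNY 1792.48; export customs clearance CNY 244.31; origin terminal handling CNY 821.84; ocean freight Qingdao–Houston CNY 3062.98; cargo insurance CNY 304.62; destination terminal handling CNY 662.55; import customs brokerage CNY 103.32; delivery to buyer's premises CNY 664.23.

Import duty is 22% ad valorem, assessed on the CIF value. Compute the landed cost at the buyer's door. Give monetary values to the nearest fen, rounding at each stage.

EXW: the seller makes goods available at their premises; the buyer bears all onward costs.
CIF value = EXW price + inland to port + export clearance + origin terminal + freight + insurance = 409091.58 + 1792.48 + 244.31 + 821.84 + 3062.98 + 304.62 = 415317.81
Import duty = 415317.81 × 22% = 91369.92
Buyer bears: inland to port 1792.48 + export clearance 244.31 + origin terminal 821.84 + freight 3062.98 + insurance 304.62 + destination terminal 662.55 + brokerage 103.32 + delivery 664.23 + duty 91369.92 = 99026.25
Landed cost = invoice 409091.58 + 99026.25 = 508117.83

Total landed cost: CNY 508117.83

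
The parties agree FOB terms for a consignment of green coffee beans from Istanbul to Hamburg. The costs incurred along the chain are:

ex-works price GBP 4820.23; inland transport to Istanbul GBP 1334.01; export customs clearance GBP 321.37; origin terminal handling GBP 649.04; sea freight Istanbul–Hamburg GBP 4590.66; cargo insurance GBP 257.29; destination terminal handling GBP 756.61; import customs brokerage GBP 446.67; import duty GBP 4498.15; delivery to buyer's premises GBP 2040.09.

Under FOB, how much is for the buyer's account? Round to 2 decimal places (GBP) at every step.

Buyer's account: GBP 12589.47

FOB: the seller bears costs until goods are on board at the origin port; the buyer bears freight, insurance and all costs thereafter.
Seller's account: goods 4820.23 + inland to port 1334.01 + export clearance 321.37 + origin terminal 649.04 = 7124.65
Buyer's account: freight 4590.66 + insurance 257.29 + destination terminal 756.61 + brokerage 446.67 + duty 4498.15 + delivery 2040.09 = 12589.47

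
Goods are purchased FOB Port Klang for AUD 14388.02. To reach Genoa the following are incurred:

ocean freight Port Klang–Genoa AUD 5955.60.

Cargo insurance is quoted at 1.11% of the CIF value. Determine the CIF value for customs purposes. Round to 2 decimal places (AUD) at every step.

Let C be the CIF value. C = FOB price + freight + 1.11% × C
C − 1.11% × C = 14388.02 + 5955.60
0.9889 × C = 20343.62
C = 20343.62 / 0.9889 = 20571.97
Insurance premium = 1.11% × 20571.97 = 228.35

CIF value: AUD 20571.97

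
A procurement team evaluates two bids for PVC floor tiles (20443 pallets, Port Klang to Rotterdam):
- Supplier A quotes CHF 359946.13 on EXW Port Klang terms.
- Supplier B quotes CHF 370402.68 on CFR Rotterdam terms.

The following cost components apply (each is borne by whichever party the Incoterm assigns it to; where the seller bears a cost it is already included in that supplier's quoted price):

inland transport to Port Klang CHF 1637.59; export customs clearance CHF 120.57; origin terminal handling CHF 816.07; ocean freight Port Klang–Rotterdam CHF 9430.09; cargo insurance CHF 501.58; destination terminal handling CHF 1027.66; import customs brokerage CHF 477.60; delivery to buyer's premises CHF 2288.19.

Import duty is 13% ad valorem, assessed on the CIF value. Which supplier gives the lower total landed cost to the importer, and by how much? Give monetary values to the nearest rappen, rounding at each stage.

Supplier A (EXW):
CIF value = EXW price + inland to port + export clearance + origin terminal + freight + insurance = 359946.13 + 1637.59 + 120.57 + 816.07 + 9430.09 + 501.58 = 372452.03
Import duty = 372452.03 × 13% = 48418.76
Buyer bears (A): 1637.59 + 120.57 + 816.07 + 9430.09 + 501.58 + 1027.66 + 477.60 + 2288.19 = 16299.35
Landed cost (A) = invoice 359946.13 + 16299.35 + duty 48418.76 = 424664.24
Supplier B (CFR):
CIF value = CFR price + insurance = 370402.68 + 501.58 = 370904.26
Import duty = 370904.26 × 13% = 48217.55
Buyer bears (B): 501.58 + 1027.66 + 477.60 + 2288.19 = 4295.03
Landed cost (B) = invoice 370402.68 + 4295.03 + duty 48217.55 = 422915.26
Difference = |424664.24 − 422915.26| = 1748.98

Supplier B is cheaper by CHF 1748.98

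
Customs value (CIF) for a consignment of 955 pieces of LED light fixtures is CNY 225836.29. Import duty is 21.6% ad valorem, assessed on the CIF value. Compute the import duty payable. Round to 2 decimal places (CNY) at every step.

Import duty = 225836.29 × 21.6% = 48780.64

Import duty: CNY 48780.64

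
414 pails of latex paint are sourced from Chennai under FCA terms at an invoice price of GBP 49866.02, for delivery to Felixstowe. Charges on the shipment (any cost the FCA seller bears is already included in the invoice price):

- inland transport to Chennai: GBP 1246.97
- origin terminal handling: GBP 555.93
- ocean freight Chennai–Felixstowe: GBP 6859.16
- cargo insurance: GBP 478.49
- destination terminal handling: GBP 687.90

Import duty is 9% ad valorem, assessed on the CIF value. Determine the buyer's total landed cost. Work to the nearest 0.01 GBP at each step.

Total landed cost: GBP 63645.86

FCA: the seller delivers export-cleared goods to the carrier; the buyer bears costs from that point.
Already in the invoice (seller's account under FCA): inland to port — exclude.
CIF value = FCA price + origin terminal + freight + insurance = 49866.02 + 555.93 + 6859.16 + 478.49 = 57759.60
Import duty = 57759.60 × 9% = 5198.36
Buyer bears: origin terminal 555.93 + freight 6859.16 + insurance 478.49 + destination terminal 687.90 + duty 5198.36 = 13779.84
Landed cost = invoice 49866.02 + 13779.84 = 63645.86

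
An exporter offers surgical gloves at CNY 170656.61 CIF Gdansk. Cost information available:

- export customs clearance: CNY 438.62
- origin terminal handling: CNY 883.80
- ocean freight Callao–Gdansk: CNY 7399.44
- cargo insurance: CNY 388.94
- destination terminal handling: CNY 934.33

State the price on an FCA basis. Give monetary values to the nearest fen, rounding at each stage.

FCA price: CNY 161984.43

Not relevant to the conversion: export clearance — on the seller under both CIF and FCA; already in the CIF price and stays in the FCA price. destination terminal — on the buyer under both terms; not part of either seller's price.
From CIF to FCA, the seller no longer bears: origin terminal, freight, insurance.
FCA price = 170656.61 − 883.80 − 7399.44 − 388.94 = 161984.43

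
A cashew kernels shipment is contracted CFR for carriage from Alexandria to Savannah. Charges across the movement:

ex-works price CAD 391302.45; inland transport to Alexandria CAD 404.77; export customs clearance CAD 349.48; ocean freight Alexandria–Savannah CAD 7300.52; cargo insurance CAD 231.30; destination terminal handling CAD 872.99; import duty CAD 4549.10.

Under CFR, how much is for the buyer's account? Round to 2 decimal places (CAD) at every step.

CFR: the seller pays costs through ocean freight to the destination port, but not insurance.
Seller's account: goods 391302.45 + inland to port 404.77 + export clearance 349.48 + freight 7300.52 = 399357.22
Buyer's account: insurance 231.30 + destination terminal 872.99 + duty 4549.10 = 5653.39

Buyer's account: CAD 5653.39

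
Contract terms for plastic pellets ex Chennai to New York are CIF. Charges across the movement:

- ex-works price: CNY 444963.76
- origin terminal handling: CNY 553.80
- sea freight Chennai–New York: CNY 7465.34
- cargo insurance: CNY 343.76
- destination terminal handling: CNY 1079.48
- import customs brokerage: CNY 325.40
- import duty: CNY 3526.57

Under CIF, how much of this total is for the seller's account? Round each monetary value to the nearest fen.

CIF: the seller pays costs through ocean freight and marine insurance to the destination port.
Seller's account: goods 444963.76 + origin terminal 553.80 + freight 7465.34 + insurance 343.76 = 453326.66
Buyer's account: destination terminal 1079.48 + brokerage 325.40 + duty 3526.57 = 4931.45

Seller's account: CNY 453326.66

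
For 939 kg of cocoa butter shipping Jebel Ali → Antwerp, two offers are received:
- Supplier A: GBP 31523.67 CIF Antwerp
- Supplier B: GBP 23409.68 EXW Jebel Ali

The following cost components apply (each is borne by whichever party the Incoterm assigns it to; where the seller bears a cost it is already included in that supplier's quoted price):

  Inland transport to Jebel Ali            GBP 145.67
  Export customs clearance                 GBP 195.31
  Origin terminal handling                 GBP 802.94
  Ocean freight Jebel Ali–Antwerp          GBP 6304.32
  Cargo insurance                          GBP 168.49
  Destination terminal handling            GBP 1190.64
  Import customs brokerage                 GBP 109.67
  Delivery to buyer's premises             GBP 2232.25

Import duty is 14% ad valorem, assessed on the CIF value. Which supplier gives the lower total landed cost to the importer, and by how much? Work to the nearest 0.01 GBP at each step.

Supplier B is cheaper by GBP 566.87

Supplier A (CIF):
The CIF price already equals the CIF value: 31523.67
Import duty = 31523.67 × 14% = 4413.31
Buyer bears (A): 1190.64 + 109.67 + 2232.25 = 3532.56
Landed cost (A) = invoice 31523.67 + 3532.56 + duty 4413.31 = 39469.54
Supplier B (EXW):
CIF value = EXW price + inland to port + export clearance + origin terminal + freight + insurance = 23409.68 + 145.67 + 195.31 + 802.94 + 6304.32 + 168.49 = 31026.41
Import duty = 31026.41 × 14% = 4343.70
Buyer bears (B): 145.67 + 195.31 + 802.94 + 6304.32 + 168.49 + 1190.64 + 109.67 + 2232.25 = 11149.29
Landed cost (B) = invoice 23409.68 + 11149.29 + duty 4343.70 = 38902.67
Difference = |39469.54 − 38902.67| = 566.87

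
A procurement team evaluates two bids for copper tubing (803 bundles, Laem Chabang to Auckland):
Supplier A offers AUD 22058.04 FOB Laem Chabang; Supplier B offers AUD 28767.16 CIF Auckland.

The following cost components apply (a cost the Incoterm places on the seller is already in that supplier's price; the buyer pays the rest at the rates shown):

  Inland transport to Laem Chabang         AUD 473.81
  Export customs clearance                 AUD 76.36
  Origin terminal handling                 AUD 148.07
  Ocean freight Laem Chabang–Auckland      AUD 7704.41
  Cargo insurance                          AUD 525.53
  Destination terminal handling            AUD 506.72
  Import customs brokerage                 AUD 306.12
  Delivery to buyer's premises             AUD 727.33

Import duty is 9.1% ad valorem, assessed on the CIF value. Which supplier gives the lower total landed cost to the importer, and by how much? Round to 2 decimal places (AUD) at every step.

Supplier B is cheaper by AUD 1659.22

Supplier A (FOB):
CIF value = FOB price + freight + insurance = 22058.04 + 7704.41 + 525.53 = 30287.98
Import duty = 30287.98 × 9.1% = 2756.21
Buyer bears (A): 7704.41 + 525.53 + 506.72 + 306.12 + 727.33 = 9770.11
Landed cost (A) = invoice 22058.04 + 9770.11 + duty 2756.21 = 34584.36
Supplier B (CIF):
The CIF price already equals the CIF value: 28767.16
Import duty = 28767.16 × 9.1% = 2617.81
Buyer bears (B): 506.72 + 306.12 + 727.33 = 1540.17
Landed cost (B) = invoice 28767.16 + 1540.17 + duty 2617.81 = 32925.14
Difference = |34584.36 − 32925.14| = 1659.22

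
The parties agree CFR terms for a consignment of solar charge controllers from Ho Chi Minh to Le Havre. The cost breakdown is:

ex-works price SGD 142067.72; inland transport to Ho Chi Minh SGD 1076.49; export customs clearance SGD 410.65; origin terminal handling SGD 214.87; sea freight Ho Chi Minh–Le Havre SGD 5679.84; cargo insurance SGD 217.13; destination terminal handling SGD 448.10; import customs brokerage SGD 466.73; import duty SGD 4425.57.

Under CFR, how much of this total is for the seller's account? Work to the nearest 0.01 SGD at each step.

CFR: the seller pays costs through ocean freight to the destination port, but not insurance.
Seller's account: goods 142067.72 + inland to port 1076.49 + export clearance 410.65 + origin terminal 214.87 + freight 5679.84 = 149449.57
Buyer's account: insurance 217.13 + destination terminal 448.10 + brokerage 466.73 + duty 4425.57 = 5557.53

Seller's account: SGD 149449.57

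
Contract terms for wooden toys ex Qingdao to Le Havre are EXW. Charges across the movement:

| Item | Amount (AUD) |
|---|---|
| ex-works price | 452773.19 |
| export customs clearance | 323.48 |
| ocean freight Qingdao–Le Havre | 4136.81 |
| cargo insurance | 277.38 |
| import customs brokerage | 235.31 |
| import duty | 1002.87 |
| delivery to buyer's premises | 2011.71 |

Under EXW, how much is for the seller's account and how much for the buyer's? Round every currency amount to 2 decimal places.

EXW: the seller makes goods available at their premises; the buyer bears all onward costs.
Seller's account: goods 452773.19 = 452773.19
Buyer's account: export clearance 323.48 + freight 4136.81 + insurance 277.38 + brokerage 235.31 + duty 1002.87 + delivery 2011.71 = 7987.56

Seller: AUD 452773.19; buyer: AUD 7987.56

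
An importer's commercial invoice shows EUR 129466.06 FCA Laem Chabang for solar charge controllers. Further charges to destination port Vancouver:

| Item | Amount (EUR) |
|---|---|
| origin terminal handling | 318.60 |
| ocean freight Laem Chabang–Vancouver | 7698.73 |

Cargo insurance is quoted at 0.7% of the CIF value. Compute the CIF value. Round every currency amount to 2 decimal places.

CIF value: EUR 138452.56

Let C be the CIF value. C = FCA price + pre-shipment costs + freight + 0.7% × C
C − 0.7% × C = 129466.06 + 318.60 + 7698.73
0.993 × C = 137483.39
C = 137483.39 / 0.993 = 138452.56
Insurance premium = 0.7% × 138452.56 = 969.17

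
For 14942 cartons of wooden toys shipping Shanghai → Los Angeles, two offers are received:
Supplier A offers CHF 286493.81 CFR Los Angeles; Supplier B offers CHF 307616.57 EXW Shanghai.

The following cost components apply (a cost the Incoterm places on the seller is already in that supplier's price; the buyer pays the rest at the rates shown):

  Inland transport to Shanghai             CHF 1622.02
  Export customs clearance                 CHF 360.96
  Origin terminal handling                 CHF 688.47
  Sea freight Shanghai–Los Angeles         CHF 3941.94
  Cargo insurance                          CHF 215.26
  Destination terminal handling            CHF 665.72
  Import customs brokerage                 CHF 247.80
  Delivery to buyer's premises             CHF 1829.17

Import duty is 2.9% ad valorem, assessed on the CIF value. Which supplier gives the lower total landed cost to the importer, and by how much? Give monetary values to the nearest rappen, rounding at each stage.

Supplier A is cheaper by CHF 28540.50

Supplier A (CFR):
CIF value = CFR price + insurance = 286493.81 + 215.26 = 286709.07
Import duty = 286709.07 × 2.9% = 8314.56
Buyer bears (A): 215.26 + 665.72 + 247.80 + 1829.17 = 2957.95
Landed cost (A) = invoice 286493.81 + 2957.95 + duty 8314.56 = 297766.32
Supplier B (EXW):
CIF value = EXW price + inland to port + export clearance + origin terminal + freight + insurance = 307616.57 + 1622.02 + 360.96 + 688.47 + 3941.94 + 215.26 = 314445.22
Import duty = 314445.22 × 2.9% = 9118.91
Buyer bears (B): 1622.02 + 360.96 + 688.47 + 3941.94 + 215.26 + 665.72 + 247.80 + 1829.17 = 9571.34
Landed cost (B) = invoice 307616.57 + 9571.34 + duty 9118.91 = 326306.82
Difference = |297766.32 − 326306.82| = 28540.50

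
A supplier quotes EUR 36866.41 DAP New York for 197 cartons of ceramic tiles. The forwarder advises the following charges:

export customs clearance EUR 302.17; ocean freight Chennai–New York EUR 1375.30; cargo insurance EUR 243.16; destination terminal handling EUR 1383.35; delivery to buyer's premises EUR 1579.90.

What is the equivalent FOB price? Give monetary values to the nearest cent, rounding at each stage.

Not relevant to the conversion: export clearance — on the seller under both DAP and FOB; already in the DAP price and stays in the FOB price.
From DAP to FOB, the seller no longer bears: freight, insurance, destination terminal, delivery.
FOB price = 36866.41 − 1375.30 − 243.16 − 1383.35 − 1579.90 = 32284.70

FOB price: EUR 32284.70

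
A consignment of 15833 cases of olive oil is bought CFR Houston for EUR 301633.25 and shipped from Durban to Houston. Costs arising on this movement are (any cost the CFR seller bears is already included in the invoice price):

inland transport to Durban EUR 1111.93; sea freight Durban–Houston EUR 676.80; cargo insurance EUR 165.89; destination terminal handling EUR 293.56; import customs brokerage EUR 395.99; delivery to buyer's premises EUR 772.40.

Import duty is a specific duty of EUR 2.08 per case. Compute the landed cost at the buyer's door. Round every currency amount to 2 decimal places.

CFR: the seller pays costs through ocean freight to the destination port, but not insurance.
Already in the invoice (seller's account under CFR): inland to port, freight — exclude.
CIF value = CFR price + insurance = 301633.25 + 165.89 = 301799.14
Import duty = 15833 × 2.08 = 32932.64
Buyer bears: insurance 165.89 + destination terminal 293.56 + brokerage 395.99 + delivery 772.40 + duty 32932.64 = 34560.48
Landed cost = invoice 301633.25 + 34560.48 = 336193.73

Total landed cost: EUR 336193.73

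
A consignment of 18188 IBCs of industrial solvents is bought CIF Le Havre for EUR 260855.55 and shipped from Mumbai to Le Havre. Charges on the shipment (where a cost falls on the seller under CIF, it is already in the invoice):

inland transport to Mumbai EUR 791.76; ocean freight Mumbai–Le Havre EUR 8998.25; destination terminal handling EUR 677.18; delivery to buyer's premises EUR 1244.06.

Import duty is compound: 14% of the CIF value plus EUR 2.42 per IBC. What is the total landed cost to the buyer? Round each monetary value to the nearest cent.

Total landed cost: EUR 343311.53

CIF: the seller pays costs through ocean freight and marine insurance to the destination port.
Already in the invoice (seller's account under CIF): inland to port, freight — exclude.
The CIF price already equals the CIF value: 260855.55
Ad valorem component: 260855.55 × 14% = 36519.78
Specific component: 18188 × 2.42 = 44014.96
Import duty = 36519.78 + 44014.96 = 80534.74
Buyer bears: destination terminal 677.18 + delivery 1244.06 + duty 80534.74 = 82455.98
Landed cost = invoice 260855.55 + 82455.98 = 343311.53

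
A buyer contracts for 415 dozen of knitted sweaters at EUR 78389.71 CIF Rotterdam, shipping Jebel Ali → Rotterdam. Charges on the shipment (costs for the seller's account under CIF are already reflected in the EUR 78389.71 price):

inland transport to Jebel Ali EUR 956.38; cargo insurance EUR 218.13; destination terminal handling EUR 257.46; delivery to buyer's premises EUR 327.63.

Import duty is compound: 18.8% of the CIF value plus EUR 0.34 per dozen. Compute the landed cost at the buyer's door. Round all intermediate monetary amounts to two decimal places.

CIF: the seller pays costs through ocean freight and marine insurance to the destination port.
Already in the invoice (seller's account under CIF): inland to port, insurance — exclude.
The CIF price already equals the CIF value: 78389.71
Ad valorem component: 78389.71 × 18.8% = 14737.27
Specific component: 415 × 0.34 = 141.10
Import duty = 14737.27 + 141.10 = 14878.37
Buyer bears: destination terminal 257.46 + delivery 327.63 + duty 14878.37 = 15463.46
Landed cost = invoice 78389.71 + 15463.46 = 93853.17

Total landed cost: EUR 93853.17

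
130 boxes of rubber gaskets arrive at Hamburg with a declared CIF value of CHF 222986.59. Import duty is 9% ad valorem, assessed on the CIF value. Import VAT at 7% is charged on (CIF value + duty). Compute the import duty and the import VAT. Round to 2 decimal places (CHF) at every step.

Import duty = 222986.59 × 9% = 20068.79
VAT base = CIF + duty = 222986.59 + 20068.79 = 243055.38
Import VAT = 243055.38 × 7% = 17013.88

Import duty: CHF 20068.79; import VAT: CHF 17013.88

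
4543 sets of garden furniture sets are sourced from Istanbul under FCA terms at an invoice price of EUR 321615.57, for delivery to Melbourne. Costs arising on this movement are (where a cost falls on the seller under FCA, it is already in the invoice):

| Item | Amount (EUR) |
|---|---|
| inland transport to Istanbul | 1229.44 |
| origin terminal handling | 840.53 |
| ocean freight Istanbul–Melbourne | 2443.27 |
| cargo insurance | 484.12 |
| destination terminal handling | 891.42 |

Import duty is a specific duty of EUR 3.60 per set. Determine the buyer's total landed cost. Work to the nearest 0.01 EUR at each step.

Total landed cost: EUR 342629.71

FCA: the seller delivers export-cleared goods to the carrier; the buyer bears costs from that point.
Already in the invoice (seller's account under FCA): inland to port — exclude.
CIF value = FCA price + origin terminal + freight + insurance = 321615.57 + 840.53 + 2443.27 + 484.12 = 325383.49
Import duty = 4543 × 3.60 = 16354.80
Buyer bears: origin terminal 840.53 + freight 2443.27 + insurance 484.12 + destination terminal 891.42 + duty 16354.80 = 21014.14
Landed cost = invoice 321615.57 + 21014.14 = 342629.71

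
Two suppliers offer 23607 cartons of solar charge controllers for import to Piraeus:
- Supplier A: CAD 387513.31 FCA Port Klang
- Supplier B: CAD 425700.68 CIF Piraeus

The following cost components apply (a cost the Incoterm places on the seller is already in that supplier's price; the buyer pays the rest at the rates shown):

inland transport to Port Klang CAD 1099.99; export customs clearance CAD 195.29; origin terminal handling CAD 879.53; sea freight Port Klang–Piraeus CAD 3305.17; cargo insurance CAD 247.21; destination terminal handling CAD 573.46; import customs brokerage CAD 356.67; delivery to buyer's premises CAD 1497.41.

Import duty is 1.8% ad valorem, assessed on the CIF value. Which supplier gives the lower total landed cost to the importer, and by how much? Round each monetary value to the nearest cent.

Supplier A (FCA):
CIF value = FCA price + origin terminal + freight + insurance = 387513.31 + 879.53 + 3305.17 + 247.21 = 391945.22
Import duty = 391945.22 × 1.8% = 7055.01
Buyer bears (A): 879.53 + 3305.17 + 247.21 + 573.46 + 356.67 + 1497.41 = 6859.45
Landed cost (A) = invoice 387513.31 + 6859.45 + duty 7055.01 = 401427.77
Supplier B (CIF):
The CIF price already equals the CIF value: 425700.68
Import duty = 425700.68 × 1.8% = 7662.61
Buyer bears (B): 573.46 + 356.67 + 1497.41 = 2427.54
Landed cost (B) = invoice 425700.68 + 2427.54 + duty 7662.61 = 435790.83
Difference = |401427.77 − 435790.83| = 34363.06

Supplier A is cheaper by CAD 34363.06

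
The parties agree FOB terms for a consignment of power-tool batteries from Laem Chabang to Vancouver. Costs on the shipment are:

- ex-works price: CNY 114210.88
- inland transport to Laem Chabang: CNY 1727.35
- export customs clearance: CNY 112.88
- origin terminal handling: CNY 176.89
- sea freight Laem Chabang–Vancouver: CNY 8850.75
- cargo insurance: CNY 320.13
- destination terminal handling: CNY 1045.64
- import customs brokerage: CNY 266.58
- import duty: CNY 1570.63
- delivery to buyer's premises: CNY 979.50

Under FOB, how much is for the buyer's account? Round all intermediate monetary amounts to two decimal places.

FOB: the seller bears costs until goods are on board at the origin port; the buyer bears freight, insurance and all costs thereafter.
Seller's account: goods 114210.88 + inland to port 1727.35 + export clearance 112.88 + origin terminal 176.89 = 116228.00
Buyer's account: freight 8850.75 + insurance 320.13 + destination terminal 1045.64 + brokerage 266.58 + duty 1570.63 + delivery 979.50 = 13033.23

Buyer's account: CNY 13033.23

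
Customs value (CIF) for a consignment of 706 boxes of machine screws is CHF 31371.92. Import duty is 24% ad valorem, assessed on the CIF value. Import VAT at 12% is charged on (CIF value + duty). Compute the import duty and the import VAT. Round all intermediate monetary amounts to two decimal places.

Import duty: CHF 7529.26; import VAT: CHF 4668.14

Import duty = 31371.92 × 24% = 7529.26
VAT base = CIF + duty = 31371.92 + 7529.26 = 38901.18
Import VAT = 38901.18 × 12% = 4668.14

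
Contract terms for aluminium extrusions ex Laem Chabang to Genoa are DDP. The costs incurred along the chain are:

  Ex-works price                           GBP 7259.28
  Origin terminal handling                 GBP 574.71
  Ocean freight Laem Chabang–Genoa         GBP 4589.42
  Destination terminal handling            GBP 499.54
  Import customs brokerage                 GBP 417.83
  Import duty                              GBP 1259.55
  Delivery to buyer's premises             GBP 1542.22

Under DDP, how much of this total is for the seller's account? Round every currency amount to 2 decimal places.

Seller's account: GBP 16142.55

DDP: the seller bears all costs including import duty.
Seller's account: goods 7259.28 + origin terminal 574.71 + freight 4589.42 + destination terminal 499.54 + brokerage 417.83 + duty 1259.55 + delivery 1542.22 = 16142.55
Buyer's account: 0.00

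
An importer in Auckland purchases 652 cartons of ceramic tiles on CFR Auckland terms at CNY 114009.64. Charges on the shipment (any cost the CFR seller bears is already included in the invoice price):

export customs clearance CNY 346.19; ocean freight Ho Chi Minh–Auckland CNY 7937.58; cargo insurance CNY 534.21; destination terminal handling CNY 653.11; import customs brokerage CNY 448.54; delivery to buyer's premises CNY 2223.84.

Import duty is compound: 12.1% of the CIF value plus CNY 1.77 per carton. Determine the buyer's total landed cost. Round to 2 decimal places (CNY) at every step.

CFR: the seller pays costs through ocean freight to the destination port, but not insurance.
Already in the invoice (seller's account under CFR): export clearance, freight — exclude.
CIF value = CFR price + insurance = 114009.64 + 534.21 = 114543.85
Ad valorem component: 114543.85 × 12.1% = 13859.81
Specific component: 652 × 1.77 = 1154.04
Import duty = 13859.81 + 1154.04 = 15013.85
Buyer bears: insurance 534.21 + destination terminal 653.11 + brokerage 448.54 + delivery 2223.84 + duty 15013.85 = 18873.55
Landed cost = invoice 114009.64 + 18873.55 = 132883.19

Total landed cost: CNY 132883.19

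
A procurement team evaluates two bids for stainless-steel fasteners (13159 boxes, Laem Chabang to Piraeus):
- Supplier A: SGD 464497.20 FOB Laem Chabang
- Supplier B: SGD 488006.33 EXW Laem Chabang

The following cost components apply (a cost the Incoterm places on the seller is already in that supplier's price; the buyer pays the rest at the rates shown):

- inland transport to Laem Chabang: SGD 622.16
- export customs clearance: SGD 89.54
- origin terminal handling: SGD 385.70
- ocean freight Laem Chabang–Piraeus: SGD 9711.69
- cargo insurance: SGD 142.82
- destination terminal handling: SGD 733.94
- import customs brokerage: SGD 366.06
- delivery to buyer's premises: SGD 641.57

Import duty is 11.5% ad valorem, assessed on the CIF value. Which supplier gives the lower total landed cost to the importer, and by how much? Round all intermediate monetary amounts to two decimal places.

Supplier A is cheaper by SGD 27436.28

Supplier A (FOB):
CIF value = FOB price + freight + insurance = 464497.20 + 9711.69 + 142.82 = 474351.71
Import duty = 474351.71 × 11.5% = 54550.45
Buyer bears (A): 9711.69 + 142.82 + 733.94 + 366.06 + 641.57 = 11596.08
Landed cost (A) = invoice 464497.20 + 11596.08 + duty 54550.45 = 530643.73
Supplier B (EXW):
CIF value = EXW price + inland to port + export clearance + origin terminal + freight + insurance = 488006.33 + 622.16 + 89.54 + 385.70 + 9711.69 + 142.82 = 498958.24
Import duty = 498958.24 × 11.5% = 57380.20
Buyer bears (B): 622.16 + 89.54 + 385.70 + 9711.69 + 142.82 + 733.94 + 366.06 + 641.57 = 12693.48
Landed cost (B) = invoice 488006.33 + 12693.48 + duty 57380.20 = 558080.01
Difference = |530643.73 − 558080.01| = 27436.28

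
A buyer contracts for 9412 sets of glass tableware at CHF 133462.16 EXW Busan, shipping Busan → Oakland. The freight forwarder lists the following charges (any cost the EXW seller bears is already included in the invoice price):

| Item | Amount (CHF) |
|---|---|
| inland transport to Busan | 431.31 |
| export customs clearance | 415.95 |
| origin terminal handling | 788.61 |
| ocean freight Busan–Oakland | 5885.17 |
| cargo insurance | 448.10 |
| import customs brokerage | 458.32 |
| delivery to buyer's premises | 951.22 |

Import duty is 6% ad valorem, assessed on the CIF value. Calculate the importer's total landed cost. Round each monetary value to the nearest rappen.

Total landed cost: CHF 151326.72

EXW: the seller makes goods available at their premises; the buyer bears all onward costs.
CIF value = EXW price + inland to port + export clearance + origin terminal + freight + insurance = 133462.16 + 431.31 + 415.95 + 788.61 + 5885.17 + 448.10 = 141431.30
Import duty = 141431.30 × 6% = 8485.88
Buyer bears: inland to port 431.31 + export clearance 415.95 + origin terminal 788.61 + freight 5885.17 + insurance 448.10 + brokerage 458.32 + delivery 951.22 + duty 8485.88 = 17864.56
Landed cost = invoice 133462.16 + 17864.56 = 151326.72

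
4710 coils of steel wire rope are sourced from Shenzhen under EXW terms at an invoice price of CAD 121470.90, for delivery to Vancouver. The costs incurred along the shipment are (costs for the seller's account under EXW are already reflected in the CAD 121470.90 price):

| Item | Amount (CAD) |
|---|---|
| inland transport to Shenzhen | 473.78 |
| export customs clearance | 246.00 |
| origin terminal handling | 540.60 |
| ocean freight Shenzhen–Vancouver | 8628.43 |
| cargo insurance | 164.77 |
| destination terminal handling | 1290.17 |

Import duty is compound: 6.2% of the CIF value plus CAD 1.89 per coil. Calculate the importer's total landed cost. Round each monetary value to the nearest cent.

EXW: the seller makes goods available at their premises; the buyer bears all onward costs.
CIF value = EXW price + inland to port + export clearance + origin terminal + freight + insurance = 121470.90 + 473.78 + 246.00 + 540.60 + 8628.43 + 164.77 = 131524.48
Ad valorem component: 131524.48 × 6.2% = 8154.52
Specific component: 4710 × 1.89 = 8901.90
Import duty = 8154.52 + 8901.90 = 17056.42
Buyer bears: inland to port 473.78 + export clearance 246.00 + origin terminal 540.60 + freight 8628.43 + insurance 164.77 + destination terminal 1290.17 + duty 17056.42 = 28400.17
Landed cost = invoice 121470.90 + 28400.17 = 149871.07

Total landed cost: CAD 149871.07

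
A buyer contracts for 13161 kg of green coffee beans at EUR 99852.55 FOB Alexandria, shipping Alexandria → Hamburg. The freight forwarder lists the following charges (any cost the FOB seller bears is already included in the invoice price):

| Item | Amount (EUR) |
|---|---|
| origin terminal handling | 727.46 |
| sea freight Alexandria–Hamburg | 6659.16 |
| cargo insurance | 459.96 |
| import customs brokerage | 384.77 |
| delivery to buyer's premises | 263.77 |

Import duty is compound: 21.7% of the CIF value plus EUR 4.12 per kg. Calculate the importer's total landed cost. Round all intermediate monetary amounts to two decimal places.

FOB: the seller bears costs until goods are on board at the origin port; the buyer bears freight, insurance and all costs thereafter.
Already in the invoice (seller's account under FOB): origin terminal — exclude.
CIF value = FOB price + freight + insurance = 99852.55 + 6659.16 + 459.96 = 106971.67
Ad valorem component: 106971.67 × 21.7% = 23212.85
Specific component: 13161 × 4.12 = 54223.32
Import duty = 23212.85 + 54223.32 = 77436.17
Buyer bears: freight 6659.16 + insurance 459.96 + brokerage 384.77 + delivery 263.77 + duty 77436.17 = 85203.83
Landed cost = invoice 99852.55 + 85203.83 = 185056.38

Total landed cost: EUR 185056.38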